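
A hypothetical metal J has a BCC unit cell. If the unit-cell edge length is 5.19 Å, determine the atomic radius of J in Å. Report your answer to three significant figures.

2.25 Å

In a BCC lattice, atoms touch along the body diagonal, so √3·a = 4r.
r = √3·a/4 = 1.7321 × 5.19 / 4 = 2.25 Å.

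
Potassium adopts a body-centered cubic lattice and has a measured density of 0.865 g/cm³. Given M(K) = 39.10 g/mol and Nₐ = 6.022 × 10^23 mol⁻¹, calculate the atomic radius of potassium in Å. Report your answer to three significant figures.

For a BCC cell (Z = 2), a³ = Z·M/(N_A·ρ) = 2 × 39.10 / (6.022 × 10²³ × 0.8650) = 1.501 × 10^-22 cm³, so a = 5.315 × 10^-8 cm = 5.315 Å.
Atoms touch along the body diagonal, so √3·a = 4r, so r = 0.4330 × a = 2.30 Å.

2.30 Å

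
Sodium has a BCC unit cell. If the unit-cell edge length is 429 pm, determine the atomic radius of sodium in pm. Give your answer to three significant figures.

In a BCC lattice, atoms touch along the body diagonal, so √3·a = 4r.
r = √3·a/4 = 1.7321 × 429 / 4 = 186 pm.

186 pm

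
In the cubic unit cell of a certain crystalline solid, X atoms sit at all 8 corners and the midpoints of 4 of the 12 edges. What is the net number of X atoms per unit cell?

2

Corner atoms are shared by 8 cells (1/8 each), edge atoms by 4 (1/4 each).
Net atoms = 8 × 1/8 + 4 × 1/4 = 1 + 1 = 2.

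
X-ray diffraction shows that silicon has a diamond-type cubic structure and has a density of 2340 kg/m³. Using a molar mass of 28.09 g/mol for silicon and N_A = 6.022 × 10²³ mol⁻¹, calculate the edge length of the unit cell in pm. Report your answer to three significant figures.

542 pm

With Z = 8 atoms per diamond cubic cell, a³ = Z·M/(N_A·ρ) = 8 × 28.09 / (6.022 × 10²³ × 2.340 g/cm³) = 1.595 × 10^-22 cm³.
a = (1.595 × 10^-22)^(1/3) = 5.423 × 10^-8 cm = 542 pm.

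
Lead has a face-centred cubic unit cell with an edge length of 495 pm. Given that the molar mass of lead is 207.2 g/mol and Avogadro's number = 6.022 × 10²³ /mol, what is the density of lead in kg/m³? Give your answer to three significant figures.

11300 kg/m³

An FCC unit cell contains Z = 4 atoms.
Cell volume: a³ = (495 pm)³ = (4.950 × 10^-8 cm)³ = 1.213 × 10^-22 cm³.
ρ = Z·M/(N_A·a³) = 4 × 207.2 / (6.022 × 10²³ × 1.213 × 10^-22) = 11.35 g/cm³ = 11300 kg/m³.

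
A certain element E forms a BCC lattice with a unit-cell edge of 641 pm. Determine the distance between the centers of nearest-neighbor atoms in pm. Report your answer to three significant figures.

555 pm

In a BCC structure, atoms touch along the body diagonal, so √3·a = 4r; the nearest-neighbor distance equals 2r = 0.8660·a.
d = 0.8660 × 641 = 555 pm.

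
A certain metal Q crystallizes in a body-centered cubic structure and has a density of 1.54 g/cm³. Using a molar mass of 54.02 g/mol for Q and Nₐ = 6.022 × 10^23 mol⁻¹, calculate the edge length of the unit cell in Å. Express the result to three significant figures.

4.88 Å

With Z = 2 atoms per BCC cell, a³ = Z·M/(N_A·ρ) = 2 × 54.02 / (6.022 × 10²³ × 1.540 g/cm³) = 1.165 × 10^-22 cm³.
a = (1.165 × 10^-22)^(1/3) = 4.884 × 10^-8 cm = 4.88 Å.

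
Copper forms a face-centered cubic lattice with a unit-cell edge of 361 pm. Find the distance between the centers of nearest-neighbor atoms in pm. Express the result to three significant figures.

In an FCC structure, atoms touch along the face diagonal, so √2·a = 4r; the nearest-neighbor distance equals 2r = 0.7071·a.
d = 0.7071 × 361 = 255 pm.

255 pm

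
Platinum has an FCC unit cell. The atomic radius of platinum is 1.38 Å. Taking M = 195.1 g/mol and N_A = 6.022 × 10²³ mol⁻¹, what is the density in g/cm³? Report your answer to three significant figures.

21.8 g/cm³

In an FCC lattice, atoms touch along the face diagonal, so √2·a = 4r, giving a = 3.903 Å = 3.903 × 10^-8 cm.
With Z = 4, ρ = Z·M/(N_A·a³) = 4 × 195.1 / (6.022 × 10²³ × 5.947 × 10^-23) = 21.79 g/cm³.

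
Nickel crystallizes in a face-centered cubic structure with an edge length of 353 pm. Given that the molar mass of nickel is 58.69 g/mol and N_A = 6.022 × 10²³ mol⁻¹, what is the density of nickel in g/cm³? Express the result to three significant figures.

An FCC unit cell contains Z = 4 atoms.
Cell volume: a³ = (353 pm)³ = (3.530 × 10^-8 cm)³ = 4.399 × 10^-23 cm³.
ρ = Z·M/(N_A·a³) = 4 × 58.69 / (6.022 × 10²³ × 4.399 × 10^-23) = 8.863 g/cm³.

8.86 g/cm³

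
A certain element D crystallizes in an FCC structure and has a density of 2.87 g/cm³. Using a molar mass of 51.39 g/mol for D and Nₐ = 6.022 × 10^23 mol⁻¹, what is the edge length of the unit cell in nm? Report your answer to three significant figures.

With Z = 4 atoms per FCC cell, a³ = Z·M/(N_A·ρ) = 4 × 51.39 / (6.022 × 10²³ × 2.870 g/cm³) = 1.189 × 10^-22 cm³.
a = (1.189 × 10^-22)^(1/3) = 4.918 × 10^-8 cm = 0.492 nm.

0.492 nm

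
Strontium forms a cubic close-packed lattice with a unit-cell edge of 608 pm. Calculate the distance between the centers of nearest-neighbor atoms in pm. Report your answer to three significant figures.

In an FCC structure, atoms touch along the face diagonal, so √2·a = 4r; the nearest-neighbor distance equals 2r = 0.7071·a.
d = 0.7071 × 608 = 430 pm.

430 pm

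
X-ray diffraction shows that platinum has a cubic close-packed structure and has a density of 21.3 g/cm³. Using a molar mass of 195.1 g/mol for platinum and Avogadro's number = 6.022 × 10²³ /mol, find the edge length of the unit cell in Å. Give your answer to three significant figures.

With Z = 4 atoms per FCC cell, a³ = Z·M/(N_A·ρ) = 4 × 195.1 / (6.022 × 10²³ × 21.30 g/cm³) = 6.084 × 10^-23 cm³.
a = (6.084 × 10^-23)^(1/3) = 3.933 × 10^-8 cm = 3.93 Å.

3.93 Å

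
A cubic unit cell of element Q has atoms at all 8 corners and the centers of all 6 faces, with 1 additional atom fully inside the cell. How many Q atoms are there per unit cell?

Corner atoms are shared by 8 cells (1/8 each), face atoms by 2 (1/2 each), interior atoms are unshared.
Net atoms = 8 × 1/8 + 6 × 1/2 + 1 = 1 + 3 + 1 = 5.

5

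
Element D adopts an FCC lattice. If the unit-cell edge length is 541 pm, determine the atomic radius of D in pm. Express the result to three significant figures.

In an FCC lattice, atoms touch along the face diagonal, so √2·a = 4r.
r = √2·a/4 = 1.4142 × 541 / 4 = 191 pm.

191 pm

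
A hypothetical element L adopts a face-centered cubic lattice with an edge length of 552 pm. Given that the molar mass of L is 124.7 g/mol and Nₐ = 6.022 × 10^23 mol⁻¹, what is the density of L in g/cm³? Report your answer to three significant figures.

An FCC unit cell contains Z = 4 atoms.
Cell volume: a³ = (552 pm)³ = (5.520 × 10^-8 cm)³ = 1.682 × 10^-22 cm³.
ρ = Z·M/(N_A·a³) = 4 × 124.7 / (6.022 × 10²³ × 1.682 × 10^-22) = 4.925 g/cm³.

4.92 g/cm³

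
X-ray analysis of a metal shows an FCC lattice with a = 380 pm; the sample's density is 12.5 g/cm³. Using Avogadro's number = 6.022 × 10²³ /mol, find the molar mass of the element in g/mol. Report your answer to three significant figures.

An FCC cell has Z = 4 atoms; a = 3.800 × 10^-8 cm.
M = ρ·N_A·a³/Z = 12.5 × 6.022 × 10²³ × 5.487 × 10^-23 / 4 = 103 g/mol.

103 g/mol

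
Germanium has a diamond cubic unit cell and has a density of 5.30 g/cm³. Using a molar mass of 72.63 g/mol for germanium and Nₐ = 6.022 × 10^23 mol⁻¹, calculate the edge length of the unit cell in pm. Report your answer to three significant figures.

567 pm

With Z = 8 atoms per diamond cubic cell, a³ = Z·M/(N_A·ρ) = 8 × 72.63 / (6.022 × 10²³ × 5.300 g/cm³) = 1.820 × 10^-22 cm³.
a = (1.820 × 10^-22)^(1/3) = 5.668 × 10^-8 cm = 567 pm.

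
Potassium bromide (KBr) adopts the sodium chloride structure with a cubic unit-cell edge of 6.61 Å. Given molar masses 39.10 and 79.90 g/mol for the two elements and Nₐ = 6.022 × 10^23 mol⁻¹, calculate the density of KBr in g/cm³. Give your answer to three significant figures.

2.74 g/cm³

The sodium chloride structure contains Z = 4 formula units per cell; M(KBr) = 39.10 + 79.90 = 119.0 g/mol.
a³ = (6.610 × 10^-8 cm)³ = 2.888 × 10^-22 cm³.
ρ = 4 × 119.0 / (6.022 × 10²³ × 2.888 × 10^-22) = 2.737 g/cm³.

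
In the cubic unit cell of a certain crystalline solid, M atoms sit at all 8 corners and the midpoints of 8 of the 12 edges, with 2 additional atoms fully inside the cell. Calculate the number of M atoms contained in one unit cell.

Corner atoms are shared by 8 cells (1/8 each), edge atoms by 4 (1/4 each), interior atoms are unshared.
Net atoms = 8 × 1/8 + 8 × 1/4 + 2 = 1 + 2 + 2 = 5.

5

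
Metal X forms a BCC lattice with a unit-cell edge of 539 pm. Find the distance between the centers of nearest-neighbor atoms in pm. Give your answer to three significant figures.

In a BCC structure, atoms touch along the body diagonal, so √3·a = 4r; the nearest-neighbor distance equals 2r = 0.8660·a.
d = 0.8660 × 539 = 467 pm.

467 pm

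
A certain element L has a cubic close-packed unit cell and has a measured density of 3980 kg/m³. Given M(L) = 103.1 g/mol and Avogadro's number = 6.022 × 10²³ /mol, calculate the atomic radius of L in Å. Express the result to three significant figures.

1.97 Å

For an FCC cell (Z = 4), a³ = Z·M/(N_A·ρ) = 4 × 103.1 / (6.022 × 10²³ × 3.980) = 1.721 × 10^-22 cm³, so a = 5.562 × 10^-8 cm = 5.562 Å.
Atoms touch along the face diagonal, so √2·a = 4r, so r = 0.3536 × a = 1.97 Å.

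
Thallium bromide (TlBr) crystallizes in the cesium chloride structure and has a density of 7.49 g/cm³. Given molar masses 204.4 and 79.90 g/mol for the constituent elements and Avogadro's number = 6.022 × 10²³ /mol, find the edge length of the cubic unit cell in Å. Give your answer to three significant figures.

3.98 Å

M(TlBr) = 284.3 g/mol; Z = 1 formula unit per cell.
a³ = Z·M/(N_A·ρ) = 1 × 284.3 / (6.022 × 10²³ × 7.49) = 6.303 × 10^-23 cm³, so a = 3.980 × 10^-8 cm = 3.98 Å.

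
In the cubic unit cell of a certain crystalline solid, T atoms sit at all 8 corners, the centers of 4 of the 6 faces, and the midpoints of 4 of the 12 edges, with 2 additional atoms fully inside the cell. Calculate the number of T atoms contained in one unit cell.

Corner atoms are shared by 8 cells (1/8 each), face atoms by 2 (1/2 each), edge atoms by 4 (1/4 each), interior atoms are unshared.
Net atoms = 8 × 1/8 + 4 × 1/2 + 4 × 1/4 + 2 = 1 + 2 + 1 + 2 = 6.

6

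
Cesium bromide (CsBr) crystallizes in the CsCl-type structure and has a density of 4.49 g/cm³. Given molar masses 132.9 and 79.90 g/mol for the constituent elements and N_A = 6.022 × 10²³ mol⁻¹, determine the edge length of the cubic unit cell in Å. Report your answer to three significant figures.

M(CsBr) = 212.8 g/mol; Z = 1 formula unit per cell.
a³ = Z·M/(N_A·ρ) = 1 × 212.8 / (6.022 × 10²³ × 4.49) = 7.870 × 10^-23 cm³, so a = 4.285 × 10^-8 cm = 4.29 Å.

4.29 Å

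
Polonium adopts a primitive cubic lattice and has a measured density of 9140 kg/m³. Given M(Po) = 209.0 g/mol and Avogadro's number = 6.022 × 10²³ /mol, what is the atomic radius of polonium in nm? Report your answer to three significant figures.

0.168 nm

For a simple cubic cell (Z = 1), a³ = Z·M/(N_A·ρ) = 1 × 209.0 / (6.022 × 10²³ × 9.140) = 3.797 × 10^-23 cm³, so a = 3.361 × 10^-8 cm = 0.3361 nm.
Atoms touch along the cell edge, so a = 2r, so r = 0.5000 × a = 0.168 nm.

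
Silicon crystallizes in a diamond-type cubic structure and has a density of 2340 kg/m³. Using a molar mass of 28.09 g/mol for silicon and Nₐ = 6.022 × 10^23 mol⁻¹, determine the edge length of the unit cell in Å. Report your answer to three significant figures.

With Z = 8 atoms per diamond cubic cell, a³ = Z·M/(N_A·ρ) = 8 × 28.09 / (6.022 × 10²³ × 2.340 g/cm³) = 1.595 × 10^-22 cm³.
a = (1.595 × 10^-22)^(1/3) = 5.423 × 10^-8 cm = 5.42 Å.

5.42 Å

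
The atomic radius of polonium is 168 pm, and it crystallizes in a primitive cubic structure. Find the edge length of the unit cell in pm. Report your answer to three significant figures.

336 pm

In a simple cubic lattice, atoms touch along the cell edge, so a = 2r.
a = 2r = 2 × 168 = 336 pm.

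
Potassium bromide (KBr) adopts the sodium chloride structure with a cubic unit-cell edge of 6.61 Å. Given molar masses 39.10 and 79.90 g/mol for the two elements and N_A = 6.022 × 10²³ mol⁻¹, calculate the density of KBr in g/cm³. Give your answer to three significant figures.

The sodium chloride structure contains Z = 4 formula units per cell; M(KBr) = 39.10 + 79.90 = 119.0 g/mol.
a³ = (6.610 × 10^-8 cm)³ = 2.888 × 10^-22 cm³.
ρ = 4 × 119.0 / (6.022 × 10²³ × 2.888 × 10^-22) = 2.737 g/cm³.

2.74 g/cm³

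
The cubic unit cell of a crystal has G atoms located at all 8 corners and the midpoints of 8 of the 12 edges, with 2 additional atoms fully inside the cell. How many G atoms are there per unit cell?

Corner atoms are shared by 8 cells (1/8 each), edge atoms by 4 (1/4 each), interior atoms are unshared.
Net atoms = 8 × 1/8 + 8 × 1/4 + 2 = 1 + 2 + 2 = 5.

5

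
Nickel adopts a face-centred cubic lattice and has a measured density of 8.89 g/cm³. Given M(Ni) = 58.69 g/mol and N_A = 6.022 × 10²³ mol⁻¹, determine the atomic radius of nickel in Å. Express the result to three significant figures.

1.25 Å

For an FCC cell (Z = 4), a³ = Z·M/(N_A·ρ) = 4 × 58.69 / (6.022 × 10²³ × 8.890) = 4.385 × 10^-23 cm³, so a = 3.526 × 10^-8 cm = 3.526 Å.
Atoms touch along the face diagonal, so √2·a = 4r, so r = 0.3536 × a = 1.25 Å.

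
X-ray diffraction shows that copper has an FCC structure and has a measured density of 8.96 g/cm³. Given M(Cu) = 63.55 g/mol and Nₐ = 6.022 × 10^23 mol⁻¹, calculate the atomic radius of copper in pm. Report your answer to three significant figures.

For an FCC cell (Z = 4), a³ = Z·M/(N_A·ρ) = 4 × 63.55 / (6.022 × 10²³ × 8.960) = 4.711 × 10^-23 cm³, so a = 3.612 × 10^-8 cm = 361.2 pm.
Atoms touch along the face diagonal, so √2·a = 4r, so r = 0.3536 × a = 128 pm.

128 pm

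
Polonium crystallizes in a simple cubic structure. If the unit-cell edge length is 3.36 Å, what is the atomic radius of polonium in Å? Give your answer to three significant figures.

In a simple cubic lattice, atoms touch along the cell edge, so a = 2r.
r = a/2 = 3.36/2 = 1.68 Å.

1.68 Å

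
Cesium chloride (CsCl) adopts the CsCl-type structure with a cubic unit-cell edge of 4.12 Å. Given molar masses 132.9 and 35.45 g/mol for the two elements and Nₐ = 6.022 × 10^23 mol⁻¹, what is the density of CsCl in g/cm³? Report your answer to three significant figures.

4.00 g/cm³

The CsCl-type structure contains Z = 1 formula unit per cell; M(CsCl) = 132.9 + 35.45 = 168.35 g/mol.
a³ = (4.120 × 10^-8 cm)³ = 6.993 × 10^-23 cm³.
ρ = 1 × 168.35 / (6.022 × 10²³ × 6.993 × 10^-23) = 3.997 g/cm³.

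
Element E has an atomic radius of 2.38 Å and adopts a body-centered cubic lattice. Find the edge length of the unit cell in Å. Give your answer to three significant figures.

In a BCC lattice, atoms touch along the body diagonal, so √3·a = 4r.
a = 4r/√3 = 4 × 2.38 / 1.7321 = 5.50 Å.

5.50 Å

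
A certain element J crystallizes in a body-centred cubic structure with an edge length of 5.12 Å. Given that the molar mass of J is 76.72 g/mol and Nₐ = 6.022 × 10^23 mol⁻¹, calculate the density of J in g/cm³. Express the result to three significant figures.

A BCC unit cell contains Z = 2 atoms.
Cell volume: a³ = (5.12 Å)³ = (5.120 × 10^-8 cm)³ = 1.342 × 10^-22 cm³.
ρ = Z·M/(N_A·a³) = 2 × 76.72 / (6.022 × 10²³ × 1.342 × 10^-22) = 1.898 g/cm³.

1.90 g/cm³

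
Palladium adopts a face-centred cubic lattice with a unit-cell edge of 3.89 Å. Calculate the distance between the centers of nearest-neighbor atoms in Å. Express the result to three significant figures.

2.75 Å

In an FCC structure, atoms touch along the face diagonal, so √2·a = 4r; the nearest-neighbor distance equals 2r = 0.7071·a.
d = 0.7071 × 3.89 = 2.75 Å.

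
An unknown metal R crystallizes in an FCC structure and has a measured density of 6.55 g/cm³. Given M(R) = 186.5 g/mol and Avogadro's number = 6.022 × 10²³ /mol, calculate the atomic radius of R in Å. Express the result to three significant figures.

2.03 Å

For an FCC cell (Z = 4), a³ = Z·M/(N_A·ρ) = 4 × 186.5 / (6.022 × 10²³ × 6.550) = 1.891 × 10^-22 cm³, so a = 5.740 × 10^-8 cm = 5.740 Å.
Atoms touch along the face diagonal, so √2·a = 4r, so r = 0.3536 × a = 2.03 Å.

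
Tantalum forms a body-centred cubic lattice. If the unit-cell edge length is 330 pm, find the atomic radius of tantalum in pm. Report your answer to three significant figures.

In a BCC lattice, atoms touch along the body diagonal, so √3·a = 4r.
r = √3·a/4 = 1.7321 × 330 / 4 = 143 pm.

143 pm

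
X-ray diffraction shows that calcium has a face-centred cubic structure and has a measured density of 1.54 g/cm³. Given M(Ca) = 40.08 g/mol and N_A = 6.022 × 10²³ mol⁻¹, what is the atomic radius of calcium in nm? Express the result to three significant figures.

For an FCC cell (Z = 4), a³ = Z·M/(N_A·ρ) = 4 × 40.08 / (6.022 × 10²³ × 1.540) = 1.729 × 10^-22 cm³, so a = 5.571 × 10^-8 cm = 0.5571 nm.
Atoms touch along the face diagonal, so √2·a = 4r, so r = 0.3536 × a = 0.197 nm.

0.197 nm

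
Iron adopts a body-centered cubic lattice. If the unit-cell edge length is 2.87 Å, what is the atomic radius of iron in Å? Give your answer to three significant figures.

In a BCC lattice, atoms touch along the body diagonal, so √3·a = 4r.
r = √3·a/4 = 1.7321 × 2.87 / 4 = 1.24 Å.

1.24 Å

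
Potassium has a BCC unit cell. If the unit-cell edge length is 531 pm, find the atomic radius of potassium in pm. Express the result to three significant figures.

In a BCC lattice, atoms touch along the body diagonal, so √3·a = 4r.
r = √3·a/4 = 1.7321 × 531 / 4 = 230 pm.

230 pm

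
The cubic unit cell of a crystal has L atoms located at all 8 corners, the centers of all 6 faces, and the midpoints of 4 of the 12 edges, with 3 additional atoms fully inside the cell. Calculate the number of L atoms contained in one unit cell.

Corner atoms are shared by 8 cells (1/8 each), face atoms by 2 (1/2 each), edge atoms by 4 (1/4 each), interior atoms are unshared.
Net atoms = 8 × 1/8 + 6 × 1/2 + 4 × 1/4 + 3 = 1 + 3 + 1 + 3 = 8.

8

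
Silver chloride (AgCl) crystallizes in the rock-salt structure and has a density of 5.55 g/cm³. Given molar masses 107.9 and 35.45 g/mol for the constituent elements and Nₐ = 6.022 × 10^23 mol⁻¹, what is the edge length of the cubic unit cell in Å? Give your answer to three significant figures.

5.56 Å

M(AgCl) = 143.35 g/mol; Z = 4 formula units per cell.
a³ = Z·M/(N_A·ρ) = 4 × 143.35 / (6.022 × 10²³ × 5.55) = 1.716 × 10^-22 cm³, so a = 5.557 × 10^-8 cm = 5.56 Å.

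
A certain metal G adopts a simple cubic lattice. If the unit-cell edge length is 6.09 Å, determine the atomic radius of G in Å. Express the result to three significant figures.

In a simple cubic lattice, atoms touch along the cell edge, so a = 2r.
r = a/2 = 6.09/2 = 3.05 Å.

3.05 Å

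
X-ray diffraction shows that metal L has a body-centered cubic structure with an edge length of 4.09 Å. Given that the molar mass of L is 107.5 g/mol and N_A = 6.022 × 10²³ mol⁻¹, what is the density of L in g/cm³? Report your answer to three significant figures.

5.22 g/cm³

A BCC unit cell contains Z = 2 atoms.
Cell volume: a³ = (4.09 Å)³ = (4.090 × 10^-8 cm)³ = 6.842 × 10^-23 cm³.
ρ = Z·M/(N_A·a³) = 2 × 107.5 / (6.022 × 10²³ × 6.842 × 10^-23) = 5.218 g/cm³.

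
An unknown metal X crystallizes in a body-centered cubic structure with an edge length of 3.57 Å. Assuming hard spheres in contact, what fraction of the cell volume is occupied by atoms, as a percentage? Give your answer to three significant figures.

68.0%

In a BCC lattice atoms touch along the body diagonal, so √3·a = 4r, so r = 0.4330a = 1.546 Å.
Packing fraction = Z·(4/3)πr³ / a³ = 2 × (4/3)π × (1.546)³ / (3.57)³ = 0.6802 = 68.0%.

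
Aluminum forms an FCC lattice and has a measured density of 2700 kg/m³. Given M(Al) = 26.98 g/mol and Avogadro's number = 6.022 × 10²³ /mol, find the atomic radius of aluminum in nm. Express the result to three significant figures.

0.143 nm

For an FCC cell (Z = 4), a³ = Z·M/(N_A·ρ) = 4 × 26.98 / (6.022 × 10²³ × 2.700) = 6.637 × 10^-23 cm³, so a = 4.049 × 10^-8 cm = 0.4049 nm.
Atoms touch along the face diagonal, so √2·a = 4r, so r = 0.3536 × a = 0.143 nm.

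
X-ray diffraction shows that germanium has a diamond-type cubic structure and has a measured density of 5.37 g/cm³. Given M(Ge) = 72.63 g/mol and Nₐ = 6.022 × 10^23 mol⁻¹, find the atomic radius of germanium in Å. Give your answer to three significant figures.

For a diamond cubic cell (Z = 8), a³ = Z·M/(N_A·ρ) = 8 × 72.63 / (6.022 × 10²³ × 5.370) = 1.797 × 10^-22 cm³, so a = 5.643 × 10^-8 cm = 5.643 Å.
Nearest neighbors lie along the body diagonal with √3·a = 8r, so r = 0.2165 × a = 1.22 Å.

1.22 Å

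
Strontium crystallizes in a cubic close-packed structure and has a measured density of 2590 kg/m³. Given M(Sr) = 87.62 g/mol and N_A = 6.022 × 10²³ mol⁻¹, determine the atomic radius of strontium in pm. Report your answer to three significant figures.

215 pm

For an FCC cell (Z = 4), a³ = Z·M/(N_A·ρ) = 4 × 87.62 / (6.022 × 10²³ × 2.590) = 2.247 × 10^-22 cm³, so a = 6.080 × 10^-8 cm = 608.0 pm.
Atoms touch along the face diagonal, so √2·a = 4r, so r = 0.3536 × a = 215 pm.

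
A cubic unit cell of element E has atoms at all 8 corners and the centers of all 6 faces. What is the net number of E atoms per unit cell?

Corner atoms are shared by 8 cells (1/8 each), face atoms by 2 (1/2 each).
Net atoms = 8 × 1/8 + 6 × 1/2 = 1 + 3 = 4.

4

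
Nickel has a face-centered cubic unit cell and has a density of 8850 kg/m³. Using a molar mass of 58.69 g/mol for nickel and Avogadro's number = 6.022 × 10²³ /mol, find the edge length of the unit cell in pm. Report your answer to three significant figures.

353 pm

With Z = 4 atoms per FCC cell, a³ = Z·M/(N_A·ρ) = 4 × 58.69 / (6.022 × 10²³ × 8.850 g/cm³) = 4.405 × 10^-23 cm³.
a = (4.405 × 10^-23)^(1/3) = 3.532 × 10^-8 cm = 353 pm.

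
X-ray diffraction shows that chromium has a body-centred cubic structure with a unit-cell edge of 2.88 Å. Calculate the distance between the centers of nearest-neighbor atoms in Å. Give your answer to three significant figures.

In a BCC structure, atoms touch along the body diagonal, so √3·a = 4r; the nearest-neighbor distance equals 2r = 0.8660·a.
d = 0.8660 × 2.88 = 2.49 Å.

2.49 Å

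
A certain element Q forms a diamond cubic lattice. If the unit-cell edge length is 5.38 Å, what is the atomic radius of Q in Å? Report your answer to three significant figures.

In a diamond cubic lattice, nearest neighbors lie along the body diagonal with √3·a = 8r.
r = √3·a/8 = 1.7321 × 5.38 / 8 = 1.16 Å.

1.16 Å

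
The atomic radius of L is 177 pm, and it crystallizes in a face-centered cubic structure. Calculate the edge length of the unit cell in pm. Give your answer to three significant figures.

In an FCC lattice, atoms touch along the face diagonal, so √2·a = 4r.
a = 4r/√2 = 4 × 177 / 1.4142 = 501 pm.

501 pm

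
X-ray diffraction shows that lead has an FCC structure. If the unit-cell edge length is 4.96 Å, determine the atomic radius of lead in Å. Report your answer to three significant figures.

In an FCC lattice, atoms touch along the face diagonal, so √2·a = 4r.
r = √2·a/4 = 1.4142 × 4.96 / 4 = 1.75 Å.

1.75 Å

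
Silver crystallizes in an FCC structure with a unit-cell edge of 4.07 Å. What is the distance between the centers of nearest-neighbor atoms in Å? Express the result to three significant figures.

In an FCC structure, atoms touch along the face diagonal, so √2·a = 4r; the nearest-neighbor distance equals 2r = 0.7071·a.
d = 0.7071 × 4.07 = 2.88 Å.

2.88 Å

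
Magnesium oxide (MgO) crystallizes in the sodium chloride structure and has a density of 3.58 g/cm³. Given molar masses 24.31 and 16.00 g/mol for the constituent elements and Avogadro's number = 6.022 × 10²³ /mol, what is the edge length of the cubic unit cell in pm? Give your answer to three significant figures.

M(MgO) = 40.31 g/mol; Z = 4 formula units per cell.
a³ = Z·M/(N_A·ρ) = 4 × 40.31 / (6.022 × 10²³ × 3.58) = 7.479 × 10^-23 cm³, so a = 4.213 × 10^-8 cm = 421 pm.

421 pm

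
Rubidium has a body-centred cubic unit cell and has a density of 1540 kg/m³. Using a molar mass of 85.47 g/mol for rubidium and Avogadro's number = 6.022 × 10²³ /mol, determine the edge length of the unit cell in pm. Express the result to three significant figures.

With Z = 2 atoms per BCC cell, a³ = Z·M/(N_A·ρ) = 2 × 85.47 / (6.022 × 10²³ × 1.540 g/cm³) = 1.843 × 10^-22 cm³.
a = (1.843 × 10^-22)^(1/3) = 5.691 × 10^-8 cm = 569 pm.

569 pm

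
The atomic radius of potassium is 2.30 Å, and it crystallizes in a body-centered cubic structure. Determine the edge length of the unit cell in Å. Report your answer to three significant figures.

5.31 Å

In a BCC lattice, atoms touch along the body diagonal, so √3·a = 4r.
a = 4r/√3 = 4 × 2.30 / 1.7321 = 5.31 Å.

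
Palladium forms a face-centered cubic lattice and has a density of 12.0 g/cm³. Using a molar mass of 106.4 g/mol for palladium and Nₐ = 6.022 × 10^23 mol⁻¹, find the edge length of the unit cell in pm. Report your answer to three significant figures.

389 pm

With Z = 4 atoms per FCC cell, a³ = Z·M/(N_A·ρ) = 4 × 106.4 / (6.022 × 10²³ × 12.00 g/cm³) = 5.890 × 10^-23 cm³.
a = (5.890 × 10^-23)^(1/3) = 3.891 × 10^-8 cm = 389 pm.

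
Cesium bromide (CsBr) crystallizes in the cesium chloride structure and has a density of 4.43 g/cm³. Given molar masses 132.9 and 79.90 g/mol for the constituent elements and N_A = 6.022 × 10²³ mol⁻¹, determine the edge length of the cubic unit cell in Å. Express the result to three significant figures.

4.30 Å

M(CsBr) = 212.8 g/mol; Z = 1 formula unit per cell.
a³ = Z·M/(N_A·ρ) = 1 × 212.8 / (6.022 × 10²³ × 4.43) = 7.977 × 10^-23 cm³, so a = 4.305 × 10^-8 cm = 4.30 Å.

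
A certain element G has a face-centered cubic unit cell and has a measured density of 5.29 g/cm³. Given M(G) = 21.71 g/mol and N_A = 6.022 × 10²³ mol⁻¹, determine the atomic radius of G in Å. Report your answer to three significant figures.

For an FCC cell (Z = 4), a³ = Z·M/(N_A·ρ) = 4 × 21.71 / (6.022 × 10²³ × 5.290) = 2.726 × 10^-23 cm³, so a = 3.010 × 10^-8 cm = 3.010 Å.
Atoms touch along the face diagonal, so √2·a = 4r, so r = 0.3536 × a = 1.06 Å.

1.06 Å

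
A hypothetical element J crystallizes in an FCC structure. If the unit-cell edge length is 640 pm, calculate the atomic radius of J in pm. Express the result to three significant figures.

In an FCC lattice, atoms touch along the face diagonal, so √2·a = 4r.
r = √2·a/4 = 1.4142 × 640 / 4 = 226 pm.

226 pm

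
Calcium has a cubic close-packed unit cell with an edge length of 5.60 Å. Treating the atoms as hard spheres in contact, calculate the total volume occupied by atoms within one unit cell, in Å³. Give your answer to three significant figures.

In an FCC lattice atoms touch along the face diagonal, so √2·a = 4r, so r = 0.3536a = 1.980 Å.
V_atoms = Z × (4/3)πr³ = 4 × (4/3)π × (1.980)³ = 130 Å³.

130 Å³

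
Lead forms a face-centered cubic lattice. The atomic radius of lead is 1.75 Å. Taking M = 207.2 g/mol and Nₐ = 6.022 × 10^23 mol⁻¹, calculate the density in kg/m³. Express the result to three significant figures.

11300 kg/m³

In an FCC lattice, atoms touch along the face diagonal, so √2·a = 4r, giving a = 4.950 Å = 4.950 × 10^-8 cm.
With Z = 4, ρ = Z·M/(N_A·a³) = 4 × 207.2 / (6.022 × 10²³ × 1.213 × 10^-22) = 11.35 g/cm³ = 11300 kg/m³.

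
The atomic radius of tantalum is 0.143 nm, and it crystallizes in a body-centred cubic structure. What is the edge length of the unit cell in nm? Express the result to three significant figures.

0.330 nm

In a BCC lattice, atoms touch along the body diagonal, so √3·a = 4r.
a = 4r/√3 = 4 × 0.143 / 1.7321 = 0.330 nm.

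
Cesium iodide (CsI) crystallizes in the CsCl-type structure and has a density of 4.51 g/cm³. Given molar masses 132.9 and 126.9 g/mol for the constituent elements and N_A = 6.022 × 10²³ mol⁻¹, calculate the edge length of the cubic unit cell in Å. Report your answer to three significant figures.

4.57 Å

M(CsI) = 259.8 g/mol; Z = 1 formula unit per cell.
a³ = Z·M/(N_A·ρ) = 1 × 259.8 / (6.022 × 10²³ × 4.51) = 9.566 × 10^-23 cm³, so a = 4.573 × 10^-8 cm = 4.57 Å.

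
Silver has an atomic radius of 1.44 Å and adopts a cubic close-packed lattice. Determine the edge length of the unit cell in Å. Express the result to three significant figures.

4.07 Å

In an FCC lattice, atoms touch along the face diagonal, so √2·a = 4r.
a = 4r/√2 = 4 × 1.44 / 1.4142 = 4.07 Å.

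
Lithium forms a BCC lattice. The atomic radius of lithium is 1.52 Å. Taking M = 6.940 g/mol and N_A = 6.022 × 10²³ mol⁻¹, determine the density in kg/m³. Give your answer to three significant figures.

533 kg/m³

In a BCC lattice, atoms touch along the body diagonal, so √3·a = 4r, giving a = 3.510 Å = 3.510 × 10^-8 cm.
With Z = 2, ρ = Z·M/(N_A·a³) = 2 × 6.940 / (6.022 × 10²³ × 4.325 × 10^-23) = 0.5329 g/cm³ = 533 kg/m³.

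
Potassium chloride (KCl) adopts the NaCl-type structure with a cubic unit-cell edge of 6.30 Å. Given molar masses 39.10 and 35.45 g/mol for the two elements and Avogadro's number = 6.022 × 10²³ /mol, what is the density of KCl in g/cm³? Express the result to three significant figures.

1.98 g/cm³

The NaCl-type structure contains Z = 4 formula units per cell; M(KCl) = 39.10 + 35.45 = 74.55 g/mol.
a³ = (6.300 × 10^-8 cm)³ = 2.500 × 10^-22 cm³.
ρ = 4 × 74.55 / (6.022 × 10²³ × 2.500 × 10^-22) = 1.980 g/cm³.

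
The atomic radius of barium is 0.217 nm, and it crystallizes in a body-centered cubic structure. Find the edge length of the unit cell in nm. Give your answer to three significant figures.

In a BCC lattice, atoms touch along the body diagonal, so √3·a = 4r.
a = 4r/√3 = 4 × 0.217 / 1.7321 = 0.501 nm.

0.501 nm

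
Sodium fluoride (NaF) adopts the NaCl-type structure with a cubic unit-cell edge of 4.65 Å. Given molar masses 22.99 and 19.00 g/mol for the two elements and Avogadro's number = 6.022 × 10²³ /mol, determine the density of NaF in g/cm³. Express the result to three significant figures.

The NaCl-type structure contains Z = 4 formula units per cell; M(NaF) = 22.99 + 19.00 = 41.99 g/mol.
a³ = (4.650 × 10^-8 cm)³ = 1.005 × 10^-22 cm³.
ρ = 4 × 41.99 / (6.022 × 10²³ × 1.005 × 10^-22) = 2.774 g/cm³.

2.77 g/cm³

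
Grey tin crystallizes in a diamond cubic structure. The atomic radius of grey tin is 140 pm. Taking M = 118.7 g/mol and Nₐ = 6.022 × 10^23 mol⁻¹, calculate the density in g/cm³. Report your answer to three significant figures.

In a diamond cubic lattice, nearest neighbors lie along the body diagonal with √3·a = 8r, giving a = 646.6 pm = 6.466 × 10^-8 cm.
With Z = 8, ρ = Z·M/(N_A·a³) = 8 × 118.7 / (6.022 × 10²³ × 2.704 × 10^-22) = 5.832 g/cm³.

5.83 g/cm³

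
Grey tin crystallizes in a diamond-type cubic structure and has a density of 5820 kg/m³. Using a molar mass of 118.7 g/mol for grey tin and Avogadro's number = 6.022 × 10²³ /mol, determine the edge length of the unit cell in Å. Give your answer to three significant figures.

6.47 Å

With Z = 8 atoms per diamond cubic cell, a³ = Z·M/(N_A·ρ) = 8 × 118.7 / (6.022 × 10²³ × 5.820 g/cm³) = 2.709 × 10^-22 cm³.
a = (2.709 × 10^-22)^(1/3) = 6.471 × 10^-8 cm = 6.47 Å.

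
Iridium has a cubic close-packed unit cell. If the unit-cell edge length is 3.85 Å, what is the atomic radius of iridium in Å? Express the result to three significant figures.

1.36 Å

In an FCC lattice, atoms touch along the face diagonal, so √2·a = 4r.
r = √2·a/4 = 1.4142 × 3.85 / 4 = 1.36 Å.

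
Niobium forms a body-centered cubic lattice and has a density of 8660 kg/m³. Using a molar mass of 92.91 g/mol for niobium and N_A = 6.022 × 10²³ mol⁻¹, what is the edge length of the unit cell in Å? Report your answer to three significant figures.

With Z = 2 atoms per BCC cell, a³ = Z·M/(N_A·ρ) = 2 × 92.91 / (6.022 × 10²³ × 8.660 g/cm³) = 3.563 × 10^-23 cm³.
a = (3.563 × 10^-23)^(1/3) = 3.291 × 10^-8 cm = 3.29 Å.

3.29 Å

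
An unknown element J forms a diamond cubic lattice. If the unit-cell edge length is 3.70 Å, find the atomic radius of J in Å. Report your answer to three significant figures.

0.801 Å

In a diamond cubic lattice, nearest neighbors lie along the body diagonal with √3·a = 8r.
r = √3·a/8 = 1.7321 × 3.70 / 8 = 0.801 Å.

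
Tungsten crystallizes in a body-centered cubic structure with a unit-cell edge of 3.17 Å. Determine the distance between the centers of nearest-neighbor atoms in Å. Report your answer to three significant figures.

In a BCC structure, atoms touch along the body diagonal, so √3·a = 4r; the nearest-neighbor distance equals 2r = 0.8660·a.
d = 0.8660 × 3.17 = 2.75 Å.

2.75 Å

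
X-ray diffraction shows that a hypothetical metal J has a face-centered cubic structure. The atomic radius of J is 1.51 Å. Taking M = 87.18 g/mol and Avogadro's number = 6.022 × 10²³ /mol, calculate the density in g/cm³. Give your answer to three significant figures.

7.43 g/cm³

In an FCC lattice, atoms touch along the face diagonal, so √2·a = 4r, giving a = 4.271 Å = 4.271 × 10^-8 cm.
With Z = 4, ρ = Z·M/(N_A·a³) = 4 × 87.18 / (6.022 × 10²³ × 7.791 × 10^-23) = 7.433 g/cm³.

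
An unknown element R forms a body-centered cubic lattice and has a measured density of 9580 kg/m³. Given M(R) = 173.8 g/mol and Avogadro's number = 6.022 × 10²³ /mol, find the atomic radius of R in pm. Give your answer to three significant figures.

For a BCC cell (Z = 2), a³ = Z·M/(N_A·ρ) = 2 × 173.8 / (6.022 × 10²³ × 9.580) = 6.025 × 10^-23 cm³, so a = 3.920 × 10^-8 cm = 392.0 pm.
Atoms touch along the body diagonal, so √3·a = 4r, so r = 0.4330 × a = 170 pm.

170 pm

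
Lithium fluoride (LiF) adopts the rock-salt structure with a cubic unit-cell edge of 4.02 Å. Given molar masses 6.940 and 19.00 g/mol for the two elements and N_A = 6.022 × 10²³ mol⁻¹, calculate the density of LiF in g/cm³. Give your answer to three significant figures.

The rock-salt structure contains Z = 4 formula units per cell; M(LiF) = 6.940 + 19.00 = 25.94 g/mol.
a³ = (4.020 × 10^-8 cm)³ = 6.496 × 10^-23 cm³.
ρ = 4 × 25.94 / (6.022 × 10²³ × 6.496 × 10^-23) = 2.652 g/cm³.

2.65 g/cm³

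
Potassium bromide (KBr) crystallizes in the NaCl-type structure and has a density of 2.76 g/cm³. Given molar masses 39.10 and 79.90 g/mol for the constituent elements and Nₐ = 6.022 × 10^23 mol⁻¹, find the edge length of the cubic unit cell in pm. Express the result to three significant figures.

M(KBr) = 119.0 g/mol; Z = 4 formula units per cell.
a³ = Z·M/(N_A·ρ) = 4 × 119.0 / (6.022 × 10²³ × 2.76) = 2.864 × 10^-22 cm³, so a = 6.592 × 10^-8 cm = 659 pm.

659 pm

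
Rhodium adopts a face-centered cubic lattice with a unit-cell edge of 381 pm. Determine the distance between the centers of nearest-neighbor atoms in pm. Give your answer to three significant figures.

269 pm

In an FCC structure, atoms touch along the face diagonal, so √2·a = 4r; the nearest-neighbor distance equals 2r = 0.7071·a.
d = 0.7071 × 381 = 269 pm.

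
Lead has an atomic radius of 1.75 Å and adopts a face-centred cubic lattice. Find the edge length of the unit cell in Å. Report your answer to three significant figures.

4.95 Å

In an FCC lattice, atoms touch along the face diagonal, so √2·a = 4r.
a = 4r/√2 = 4 × 1.75 / 1.4142 = 4.95 Å.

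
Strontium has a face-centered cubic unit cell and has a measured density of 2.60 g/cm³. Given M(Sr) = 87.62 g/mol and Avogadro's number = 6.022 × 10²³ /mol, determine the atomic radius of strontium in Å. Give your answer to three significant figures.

2.15 Å

For an FCC cell (Z = 4), a³ = Z·M/(N_A·ρ) = 4 × 87.62 / (6.022 × 10²³ × 2.600) = 2.238 × 10^-22 cm³, so a = 6.072 × 10^-8 cm = 6.072 Å.
Atoms touch along the face diagonal, so √2·a = 4r, so r = 0.3536 × a = 2.15 Å.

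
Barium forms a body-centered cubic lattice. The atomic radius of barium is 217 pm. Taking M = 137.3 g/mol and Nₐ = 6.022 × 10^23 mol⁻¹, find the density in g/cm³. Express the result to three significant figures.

3.62 g/cm³

In a BCC lattice, atoms touch along the body diagonal, so √3·a = 4r, giving a = 501.1 pm = 5.011 × 10^-8 cm.
With Z = 2, ρ = Z·M/(N_A·a³) = 2 × 137.3 / (6.022 × 10²³ × 1.259 × 10^-22) = 3.623 g/cm³.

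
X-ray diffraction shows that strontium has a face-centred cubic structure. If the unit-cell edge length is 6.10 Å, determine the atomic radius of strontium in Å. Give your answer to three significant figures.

In an FCC lattice, atoms touch along the face diagonal, so √2·a = 4r.
r = √2·a/4 = 1.4142 × 6.10 / 4 = 2.16 Å.

2.16 Å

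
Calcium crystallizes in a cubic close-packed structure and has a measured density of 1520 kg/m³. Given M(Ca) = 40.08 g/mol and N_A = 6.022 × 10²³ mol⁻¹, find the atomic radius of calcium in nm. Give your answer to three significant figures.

For an FCC cell (Z = 4), a³ = Z·M/(N_A·ρ) = 4 × 40.08 / (6.022 × 10²³ × 1.520) = 1.751 × 10^-22 cm³, so a = 5.595 × 10^-8 cm = 0.5595 nm.
Atoms touch along the face diagonal, so √2·a = 4r, so r = 0.3536 × a = 0.198 nm.

0.198 nm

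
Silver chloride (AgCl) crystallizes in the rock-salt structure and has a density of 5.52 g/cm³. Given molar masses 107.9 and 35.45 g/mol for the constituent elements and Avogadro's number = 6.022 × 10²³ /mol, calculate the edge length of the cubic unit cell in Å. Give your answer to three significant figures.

5.57 Å

M(AgCl) = 143.35 g/mol; Z = 4 formula units per cell.
a³ = Z·M/(N_A·ρ) = 4 × 143.35 / (6.022 × 10²³ × 5.52) = 1.725 × 10^-22 cm³, so a = 5.567 × 10^-8 cm = 5.57 Å.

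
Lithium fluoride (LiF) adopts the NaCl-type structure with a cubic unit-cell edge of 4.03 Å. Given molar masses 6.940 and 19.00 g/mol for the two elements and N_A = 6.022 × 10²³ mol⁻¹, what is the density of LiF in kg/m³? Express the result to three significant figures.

2630 kg/m³

The NaCl-type structure contains Z = 4 formula units per cell; M(LiF) = 6.940 + 19.00 = 25.94 g/mol.
a³ = (4.030 × 10^-8 cm)³ = 6.545 × 10^-23 cm³.
ρ = 4 × 25.94 / (6.022 × 10²³ × 6.545 × 10^-23) = 2.633 g/cm³ = 2630 kg/m³.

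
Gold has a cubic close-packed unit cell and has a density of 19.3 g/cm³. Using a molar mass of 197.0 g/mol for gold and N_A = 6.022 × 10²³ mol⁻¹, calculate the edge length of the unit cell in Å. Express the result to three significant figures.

With Z = 4 atoms per FCC cell, a³ = Z·M/(N_A·ρ) = 4 × 197.0 / (6.022 × 10²³ × 19.30 g/cm³) = 6.780 × 10^-23 cm³.
a = (6.780 × 10^-23)^(1/3) = 4.078 × 10^-8 cm = 4.08 Å.

4.08 Å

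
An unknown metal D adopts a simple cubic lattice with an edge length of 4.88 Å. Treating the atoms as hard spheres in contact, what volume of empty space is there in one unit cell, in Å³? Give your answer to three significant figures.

55.4 Å³

In a simple cubic lattice atoms touch along the cell edge, so a = 2r, so r = 0.5000a = 2.440 Å.
V_cell = a³ = 116.2 Å³; V_atoms = 1 × (4/3)πr³ = 60.85 Å³.
Empty space = 116.2 − 60.85 = 55.4 Å³.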